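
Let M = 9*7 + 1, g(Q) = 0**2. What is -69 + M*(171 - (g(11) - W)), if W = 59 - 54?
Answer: 11195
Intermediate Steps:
g(Q) = 0
M = 64 (M = 63 + 1 = 64)
W = 5
-69 + M*(171 - (g(11) - W)) = -69 + 64*(171 - (0 - 1*5)) = -69 + 64*(171 - (0 - 5)) = -69 + 64*(171 - 1*(-5)) = -69 + 64*(171 + 5) = -69 + 64*176 = -69 + 11264 = 11195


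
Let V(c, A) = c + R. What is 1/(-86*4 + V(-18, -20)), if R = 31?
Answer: -1/331 ≈ -0.0030211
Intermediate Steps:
V(c, A) = 31 + c (V(c, A) = c + 31 = 31 + c)
1/(-86*4 + V(-18, -20)) = 1/(-86*4 + (31 - 18)) = 1/(-344 + 13) = 1/(-331) = -1/331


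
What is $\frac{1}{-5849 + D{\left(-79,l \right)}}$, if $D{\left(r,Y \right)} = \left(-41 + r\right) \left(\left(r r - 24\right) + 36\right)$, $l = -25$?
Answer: $- \frac{1}{756209} \approx -1.3224 \cdot 10^{-6}$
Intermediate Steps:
$D{\left(r,Y \right)} = \left(-41 + r\right) \left(12 + r^{2}\right)$ ($D{\left(r,Y \right)} = \left(-41 + r\right) \left(\left(r^{2} - 24\right) + 36\right) = \left(-41 + r\right) \left(\left(-24 + r^{2}\right) + 36\right) = \left(-41 + r\right) \left(12 + r^{2}\right)$)
$\frac{1}{-5849 + D{\left(-79,l \right)}} = \frac{1}{-5849 + \left(-492 + \left(-79\right)^{3} - 41 \left(-79\right)^{2} + 12 \left(-79\right)\right)} = \frac{1}{-5849 - 750360} = \frac{1}{-756209} = - \frac{1}{756209}$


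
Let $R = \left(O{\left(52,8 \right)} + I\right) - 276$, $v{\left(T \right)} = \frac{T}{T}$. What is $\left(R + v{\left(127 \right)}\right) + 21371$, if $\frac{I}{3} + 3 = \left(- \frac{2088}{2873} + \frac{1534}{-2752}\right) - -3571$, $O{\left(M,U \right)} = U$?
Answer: $\frac{125729682347}{3953248} \approx 31804.0$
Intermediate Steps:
$v{\left(T \right)} = 1$
$I = \frac{42300336555}{3953248}$ ($I = -9 + 3 \left(\left(- \frac{2088}{2873} + \frac{1534}{-2752}\right) - -3571\right) = -9 + 3 \left(\left(\left(-2088\right) \frac{1}{2873} + 1534 \left(- \frac{1}{2752}\right)\right) + 3571\right) = -9 + 3 \left(\left(- \frac{2088}{2873} - \frac{767}{1376}\right) + 3571\right) = -9 + 3 \left(- \frac{5076679}{3953248} + 3571\right) = -9 + 3 \cdot \frac{14111971929}{3953248} = -9 + \frac{42335915787}{3953248} = \frac{42300336555}{3953248} \approx 10700.0$)
$R = \frac{41240866091}{3953248}$ ($R = \left(8 + \frac{42300336555}{3953248}\right) - 276 = \frac{42331962539}{3953248} - 276 = \frac{41240866091}{3953248} \approx 10432.0$)
$\left(R + v{\left(127 \right)}\right) + 21371 = \left(\frac{41240866091}{3953248} + 1\right) + 21371 = \frac{41244819339}{3953248} + 21371 = \frac{125729682347}{3953248}$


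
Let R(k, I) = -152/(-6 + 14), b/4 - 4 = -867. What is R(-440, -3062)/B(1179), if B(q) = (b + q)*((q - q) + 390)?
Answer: 19/886470 ≈ 2.1433e-5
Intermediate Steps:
b = -3452 (b = 16 + 4*(-867) = 16 - 3468 = -3452)
B(q) = -1346280 + 390*q (B(q) = (-3452 + q)*((q - q) + 390) = (-3452 + q)*(0 + 390) = (-3452 + q)*390 = -1346280 + 390*q)
R(k, I) = -19 (R(k, I) = -152/8 = (⅛)*(-152) = -19)
R(-440, -3062)/B(1179) = -19/(-1346280 + 390*1179) = -19/(-1346280 + 459810) = -19/(-886470) = -19*(-1/886470) = 19/886470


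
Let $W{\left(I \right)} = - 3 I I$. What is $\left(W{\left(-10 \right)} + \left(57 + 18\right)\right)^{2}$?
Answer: $50625$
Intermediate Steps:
$W{\left(I \right)} = - 3 I^{2}$
$\left(W{\left(-10 \right)} + \left(57 + 18\right)\right)^{2} = \left(- 3 \left(-10\right)^{2} + \left(57 + 18\right)\right)^{2} = \left(\left(-3\right) 100 + 75\right)^{2} = \left(-300 + 75\right)^{2} = \left(-225\right)^{2} = 50625$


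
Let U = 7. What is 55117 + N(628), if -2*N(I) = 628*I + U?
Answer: -284157/2 ≈ -1.4208e+5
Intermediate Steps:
N(I) = -7/2 - 314*I (N(I) = -(628*I + 7)/2 = -(7 + 628*I)/2 = -7/2 - 314*I)
55117 + N(628) = 55117 + (-7/2 - 314*628) = 55117 + (-7/2 - 197192) = 55117 - 394391/2 = -284157/2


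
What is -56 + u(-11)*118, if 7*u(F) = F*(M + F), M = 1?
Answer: 12588/7 ≈ 1798.3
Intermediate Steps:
u(F) = F*(1 + F)/7 (u(F) = (F*(1 + F))/7 = F*(1 + F)/7)
-56 + u(-11)*118 = -56 + ((⅐)*(-11)*(1 - 11))*118 = -56 + ((⅐)*(-11)*(-10))*118 = -56 + (110/7)*118 = -56 + 12980/7 = 12588/7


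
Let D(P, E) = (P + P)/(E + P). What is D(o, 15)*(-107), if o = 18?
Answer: -1284/11 ≈ -116.73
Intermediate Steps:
D(P, E) = 2*P/(E + P) (D(P, E) = (2*P)/(E + P) = 2*P/(E + P))
D(o, 15)*(-107) = (2*18/(15 + 18))*(-107) = (2*18/33)*(-107) = (2*18*(1/33))*(-107) = (12/11)*(-107) = -1284/11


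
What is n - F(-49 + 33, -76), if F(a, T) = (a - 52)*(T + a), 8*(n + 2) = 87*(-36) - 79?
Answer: -53275/8 ≈ -6659.4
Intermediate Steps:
n = -3227/8 (n = -2 + (87*(-36) - 79)/8 = -2 + (-3132 - 79)/8 = -2 + (⅛)*(-3211) = -2 - 3211/8 = -3227/8 ≈ -403.38)
F(a, T) = (-52 + a)*(T + a)
n - F(-49 + 33, -76) = -3227/8 - ((-49 + 33)² - 52*(-76) - 52*(-49 + 33) - 76*(-49 + 33)) = -3227/8 - ((-16)² + 3952 - 52*(-16) - 76*(-16)) = -3227/8 - (256 + 3952 + 832 + 1216) = -3227/8 - 1*6256 = -3227/8 - 6256 = -53275/8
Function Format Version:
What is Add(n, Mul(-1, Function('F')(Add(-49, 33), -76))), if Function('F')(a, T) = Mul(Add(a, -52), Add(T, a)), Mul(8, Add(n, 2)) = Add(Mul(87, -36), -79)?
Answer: Rational(-53275, 8) ≈ -6659.4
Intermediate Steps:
n = Rational(-3227, 8) (n = Add(-2, Mul(Rational(1, 8), Add(Mul(87, -36), -79))) = Add(-2, Mul(Rational(1, 8), Add(-3132, -79))) = Add(-2, Mul(Rational(1, 8), -3211)) = Add(-2, Rational(-3211, 8)) = Rational(-3227, 8) ≈ -403.38)
Function('F')(a, T) = Mul(Add(-52, a), Add(T, a))
Add(n, Mul(-1, Function('F')(Add(-49, 33), -76))) = Add(Rational(-3227, 8), Mul(-1, Add(Pow(Add(-49, 33), 2), Mul(-52, -76), Mul(-52, Add(-49, 33)), Mul(-76, Add(-49, 33))))) = Add(Rational(-3227, 8), Mul(-1, Add(Pow(-16, 2), 3952, Mul(-52, -16), Mul(-76, -16)))) = Add(Rational(-3227, 8), Mul(-1, Add(256, 3952, 832, 1216))) = Add(Rational(-3227, 8), Mul(-1, 6256)) = Add(Rational(-3227, 8), -6256) = Rational(-53275, 8)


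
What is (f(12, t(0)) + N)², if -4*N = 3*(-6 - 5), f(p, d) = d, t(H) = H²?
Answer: 1089/16 ≈ 68.063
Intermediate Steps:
N = 33/4 (N = -3*(-6 - 5)/4 = -3*(-11)/4 = -¼*(-33) = 33/4 ≈ 8.2500)
(f(12, t(0)) + N)² = (0² + 33/4)² = (0 + 33/4)² = (33/4)² = 1089/16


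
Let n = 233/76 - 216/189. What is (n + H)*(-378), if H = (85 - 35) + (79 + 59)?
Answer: -2728053/38 ≈ -71791.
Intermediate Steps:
n = 1023/532 (n = 233*(1/76) - 216*1/189 = 233/76 - 8/7 = 1023/532 ≈ 1.9229)
H = 188 (H = 50 + 138 = 188)
(n + H)*(-378) = (1023/532 + 188)*(-378) = (101039/532)*(-378) = -2728053/38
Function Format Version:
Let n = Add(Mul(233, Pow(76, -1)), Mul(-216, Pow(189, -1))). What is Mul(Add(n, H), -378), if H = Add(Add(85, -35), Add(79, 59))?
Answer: Rational(-2728053, 38) ≈ -71791.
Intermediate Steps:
n = Rational(1023, 532) (n = Add(Mul(233, Rational(1, 76)), Mul(-216, Rational(1, 189))) = Add(Rational(233, 76), Rational(-8, 7)) = Rational(1023, 532) ≈ 1.9229)
H = 188 (H = Add(50, 138) = 188)
Mul(Add(n, H), -378) = Mul(Add(Rational(1023, 532), 188), -378) = Mul(Rational(101039, 532), -378) = Rational(-2728053, 38)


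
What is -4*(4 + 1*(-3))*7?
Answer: -28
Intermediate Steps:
-4*(4 + 1*(-3))*7 = -4*(4 - 3)*7 = -4*1*7 = -4*7 = -28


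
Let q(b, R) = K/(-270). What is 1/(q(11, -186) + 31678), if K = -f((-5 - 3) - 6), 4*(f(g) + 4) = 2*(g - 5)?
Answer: 20/633559 ≈ 3.1568e-5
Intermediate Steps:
f(g) = -13/2 + g/2 (f(g) = -4 + (2*(g - 5))/4 = -4 + (2*(-5 + g))/4 = -4 + (-10 + 2*g)/4 = -4 + (-5/2 + g/2) = -13/2 + g/2)
K = 27/2 (K = -(-13/2 + ((-5 - 3) - 6)/2) = -(-13/2 + (-8 - 6)/2) = -(-13/2 + (½)*(-14)) = -(-13/2 - 7) = -1*(-27/2) = 27/2 ≈ 13.500)
q(b, R) = -1/20 (q(b, R) = (27/2)/(-270) = (27/2)*(-1/270) = -1/20)
1/(q(11, -186) + 31678) = 1/(-1/20 + 31678) = 1/(633559/20) = 20/633559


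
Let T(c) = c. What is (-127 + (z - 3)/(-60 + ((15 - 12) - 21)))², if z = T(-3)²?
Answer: 2729104/169 ≈ 16149.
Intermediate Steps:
z = 9 (z = (-3)² = 9)
(-127 + (z - 3)/(-60 + ((15 - 12) - 21)))² = (-127 + (9 - 3)/(-60 + ((15 - 12) - 21)))² = (-127 + 6/(-60 + (3 - 21)))² = (-127 + 6/(-60 - 18))² = (-127 + 6/(-78))² = (-127 + 6*(-1/78))² = (-127 - 1/13)² = (-1652/13)² = 2729104/169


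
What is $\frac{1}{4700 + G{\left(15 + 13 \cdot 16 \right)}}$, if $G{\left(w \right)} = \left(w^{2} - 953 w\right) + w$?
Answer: $- \frac{1}{157867} \approx -6.3344 \cdot 10^{-6}$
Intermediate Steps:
$G{\left(w \right)} = w^{2} - 952 w$
$\frac{1}{4700 + G{\left(15 + 13 \cdot 16 \right)}} = \frac{1}{4700 + \left(15 + 13 \cdot 16\right) \left(-952 + \left(15 + 13 \cdot 16\right)\right)} = \frac{1}{4700 + \left(15 + 208\right) \left(-952 + \left(15 + 208\right)\right)} = \frac{1}{4700 + 223 \left(-952 + 223\right)} = \frac{1}{4700 + 223 \left(-729\right)} = \frac{1}{4700 - 162567} = \frac{1}{-157867} = - \frac{1}{157867}$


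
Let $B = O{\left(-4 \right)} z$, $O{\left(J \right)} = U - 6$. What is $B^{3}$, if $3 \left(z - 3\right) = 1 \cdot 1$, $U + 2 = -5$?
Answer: $- \frac{2197000}{27} \approx -81370.0$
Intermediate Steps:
$U = -7$ ($U = -2 - 5 = -7$)
$O{\left(J \right)} = -13$ ($O{\left(J \right)} = -7 - 6 = -13$)
$z = \frac{10}{3}$ ($z = 3 + \frac{1 \cdot 1}{3} = 3 + \frac{1}{3} \cdot 1 = 3 + \frac{1}{3} = \frac{10}{3} \approx 3.3333$)
$B = - \frac{130}{3}$ ($B = \left(-13\right) \frac{10}{3} = - \frac{130}{3} \approx -43.333$)
$B^{3} = \left(- \frac{130}{3}\right)^{3} = - \frac{2197000}{27}$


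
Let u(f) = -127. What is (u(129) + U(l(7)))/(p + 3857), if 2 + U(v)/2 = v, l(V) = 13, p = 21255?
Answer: -105/25112 ≈ -0.0041813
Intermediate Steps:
U(v) = -4 + 2*v
(u(129) + U(l(7)))/(p + 3857) = (-127 + (-4 + 2*13))/(21255 + 3857) = (-127 + (-4 + 26))/25112 = (-127 + 22)*(1/25112) = -105*1/25112 = -105/25112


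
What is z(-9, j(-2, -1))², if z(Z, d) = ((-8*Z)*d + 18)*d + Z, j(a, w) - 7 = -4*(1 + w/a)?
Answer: 6561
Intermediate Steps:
j(a, w) = 3 - 4*w/a (j(a, w) = 7 - 4*(1 + w/a) = 7 + (-4 - 4*w/a) = 3 - 4*w/a)
z(Z, d) = Z + d*(18 - 8*Z*d) (z(Z, d) = (-8*Z*d + 18)*d + Z = (18 - 8*Z*d)*d + Z = d*(18 - 8*Z*d) + Z = Z + d*(18 - 8*Z*d))
z(-9, j(-2, -1))² = (-9 + 18*(3 - 4*(-1)/(-2)) - 8*(-9)*(3 - 4*(-1)/(-2))²)² = (-9 + 18*(3 - 4*(-1)*(-½)) - 8*(-9)*(3 - 4*(-1)*(-½))²)² = (-9 + 18*(3 - 2) - 8*(-9)*(3 - 2)²)² = (-9 + 18*1 - 8*(-9)*1²)² = (-9 + 18 - 8*(-9)*1)² = (-9 + 18 + 72)² = 81² = 6561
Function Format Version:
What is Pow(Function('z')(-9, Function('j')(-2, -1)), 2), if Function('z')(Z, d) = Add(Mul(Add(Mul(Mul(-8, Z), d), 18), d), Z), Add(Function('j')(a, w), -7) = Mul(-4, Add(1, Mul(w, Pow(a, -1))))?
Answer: 6561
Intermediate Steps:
Function('j')(a, w) = Add(3, Mul(-4, w, Pow(a, -1))) (Function('j')(a, w) = Add(7, Mul(-4, Add(1, Mul(w, Pow(a, -1))))) = Add(7, Add(-4, Mul(-4, w, Pow(a, -1)))) = Add(3, Mul(-4, w, Pow(a, -1))))
Function('z')(Z, d) = Add(Z, Mul(d, Add(18, Mul(-8, Z, d)))) (Function('z')(Z, d) = Add(Mul(Add(Mul(-8, Z, d), 18), d), Z) = Add(Mul(Add(18, Mul(-8, Z, d)), d), Z) = Add(Mul(d, Add(18, Mul(-8, Z, d))), Z) = Add(Z, Mul(d, Add(18, Mul(-8, Z, d)))))
Pow(Function('z')(-9, Function('j')(-2, -1)), 2) = Pow(Add(-9, Mul(18, Add(3, Mul(-4, -1, Pow(-2, -1)))), Mul(-8, -9, Pow(Add(3, Mul(-4, -1, Pow(-2, -1))), 2))), 2) = Pow(Add(-9, Mul(18, Add(3, Mul(-4, -1, Rational(-1, 2)))), Mul(-8, -9, Pow(Add(3, Mul(-4, -1, Rational(-1, 2))), 2))), 2) = Pow(Add(-9, Mul(18, Add(3, -2)), Mul(-8, -9, Pow(Add(3, -2), 2))), 2) = Pow(Add(-9, Mul(18, 1), Mul(-8, -9, Pow(1, 2))), 2) = Pow(Add(-9, 18, Mul(-8, -9, 1)), 2) = Pow(Add(-9, 18, 72), 2) = Pow(81, 2) = 6561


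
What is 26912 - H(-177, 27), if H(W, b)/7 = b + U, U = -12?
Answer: 26807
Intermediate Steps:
H(W, b) = -84 + 7*b (H(W, b) = 7*(b - 12) = 7*(-12 + b) = -84 + 7*b)
26912 - H(-177, 27) = 26912 - (-84 + 7*27) = 26912 - (-84 + 189) = 26912 - 1*105 = 26912 - 105 = 26807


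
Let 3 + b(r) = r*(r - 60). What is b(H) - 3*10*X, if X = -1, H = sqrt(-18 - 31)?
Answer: -22 - 420*I ≈ -22.0 - 420.0*I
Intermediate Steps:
H = 7*I (H = sqrt(-49) = 7*I ≈ 7.0*I)
b(r) = -3 + r*(-60 + r) (b(r) = -3 + r*(r - 60) = -3 + r*(-60 + r))
b(H) - 3*10*X = (-3 + (7*I)**2 - 420*I) - 3*10*(-1) = (-3 - 49 - 420*I) - 30*(-1) = (-52 - 420*I) - 1*(-30) = (-52 - 420*I) + 30 = -22 - 420*I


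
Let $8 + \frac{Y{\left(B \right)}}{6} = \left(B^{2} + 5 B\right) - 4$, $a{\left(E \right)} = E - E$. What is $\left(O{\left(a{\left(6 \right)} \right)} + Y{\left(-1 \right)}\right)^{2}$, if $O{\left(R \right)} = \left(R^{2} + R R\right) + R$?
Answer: $9216$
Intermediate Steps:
$a{\left(E \right)} = 0$
$Y{\left(B \right)} = -72 + 6 B^{2} + 30 B$ ($Y{\left(B \right)} = -48 + 6 \left(\left(B^{2} + 5 B\right) - 4\right) = -48 + 6 \left(-4 + B^{2} + 5 B\right) = -48 + \left(-24 + 6 B^{2} + 30 B\right) = -72 + 6 B^{2} + 30 B$)
$O{\left(R \right)} = R + 2 R^{2}$ ($O{\left(R \right)} = \left(R^{2} + R^{2}\right) + R = 2 R^{2} + R = R + 2 R^{2}$)
$\left(O{\left(a{\left(6 \right)} \right)} + Y{\left(-1 \right)}\right)^{2} = \left(0 \left(1 + 2 \cdot 0\right) + \left(-72 + 6 \left(-1\right)^{2} + 30 \left(-1\right)\right)\right)^{2} = \left(0 \left(1 + 0\right) - 96\right)^{2} = \left(0 \cdot 1 - 96\right)^{2} = \left(0 - 96\right)^{2} = \left(-96\right)^{2} = 9216$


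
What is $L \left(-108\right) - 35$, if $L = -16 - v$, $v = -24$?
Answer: $-899$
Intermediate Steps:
$L = 8$ ($L = -16 - -24 = -16 + 24 = 8$)
$L \left(-108\right) - 35 = 8 \left(-108\right) - 35 = -864 - 35 = -899$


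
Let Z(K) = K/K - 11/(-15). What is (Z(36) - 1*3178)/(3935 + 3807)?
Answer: -23822/58065 ≈ -0.41026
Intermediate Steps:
Z(K) = 26/15 (Z(K) = 1 - 11*(-1/15) = 1 + 11/15 = 26/15)
(Z(36) - 1*3178)/(3935 + 3807) = (26/15 - 1*3178)/(3935 + 3807) = (26/15 - 3178)/7742 = -47644/15*1/7742 = -23822/58065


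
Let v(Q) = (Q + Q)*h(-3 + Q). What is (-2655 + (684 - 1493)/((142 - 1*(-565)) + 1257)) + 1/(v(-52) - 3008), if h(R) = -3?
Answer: -3515064837/1323736 ≈ -2655.4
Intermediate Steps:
v(Q) = -6*Q (v(Q) = (Q + Q)*(-3) = (2*Q)*(-3) = -6*Q)
(-2655 + (684 - 1493)/((142 - 1*(-565)) + 1257)) + 1/(v(-52) - 3008) = (-2655 + (684 - 1493)/((142 - 1*(-565)) + 1257)) + 1/(-6*(-52) - 3008) = (-2655 - 809/((142 + 565) + 1257)) + 1/(312 - 3008) = (-2655 - 809/(707 + 1257)) + 1/(-2696) = (-2655 - 809/1964) - 1/2696 = -5215229/1964 - 1/2696 = -3515064837/1323736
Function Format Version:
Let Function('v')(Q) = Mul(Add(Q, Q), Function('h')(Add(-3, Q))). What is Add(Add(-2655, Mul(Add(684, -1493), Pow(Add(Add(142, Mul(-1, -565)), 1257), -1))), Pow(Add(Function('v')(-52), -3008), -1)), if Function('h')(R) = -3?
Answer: Rational(-3515064837, 1323736) ≈ -2655.4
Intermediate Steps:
Function('v')(Q) = Mul(-6, Q) (Function('v')(Q) = Mul(Add(Q, Q), -3) = Mul(Mul(2, Q), -3) = Mul(-6, Q))
Add(Add(-2655, Mul(Add(684, -1493), Pow(Add(Add(142, Mul(-1, -565)), 1257), -1))), Pow(Add(Function('v')(-52), -3008), -1)) = Add(Add(-2655, Mul(Add(684, -1493), Pow(Add(Add(142, Mul(-1, -565)), 1257), -1))), Pow(Add(Mul(-6, -52), -3008), -1)) = Add(Add(-2655, Mul(-809, Pow(Add(Add(142, 565), 1257), -1))), Pow(Add(312, -3008), -1)) = Add(Add(-2655, Mul(-809, Pow(Add(707, 1257), -1))), Pow(-2696, -1)) = Add(Add(-2655, Mul(-809, Pow(1964, -1))), Rational(-1, 2696)) = Add(Add(-2655, Mul(-809, Rational(1, 1964))), Rational(-1, 2696)) = Add(Add(-2655, Rational(-809, 1964)), Rational(-1, 2696)) = Add(Rational(-5215229, 1964), Rational(-1, 2696)) = Rational(-3515064837, 1323736)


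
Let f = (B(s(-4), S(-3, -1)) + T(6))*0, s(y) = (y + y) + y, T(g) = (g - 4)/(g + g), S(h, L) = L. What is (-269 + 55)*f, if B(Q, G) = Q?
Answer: 0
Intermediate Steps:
T(g) = (-4 + g)/(2*g) (T(g) = (-4 + g)/((2*g)) = (-4 + g)*(1/(2*g)) = (-4 + g)/(2*g))
s(y) = 3*y (s(y) = 2*y + y = 3*y)
f = 0 (f = (3*(-4) + (½)*(-4 + 6)/6)*0 = (-12 + (½)*(⅙)*2)*0 = (-12 + ⅙)*0 = -71/6*0 = 0)
(-269 + 55)*f = (-269 + 55)*0 = -214*0 = 0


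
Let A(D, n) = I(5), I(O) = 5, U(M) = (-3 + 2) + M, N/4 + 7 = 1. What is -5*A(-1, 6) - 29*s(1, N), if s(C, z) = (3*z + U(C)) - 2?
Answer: 2121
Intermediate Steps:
N = -24 (N = -28 + 4*1 = -28 + 4 = -24)
U(M) = -1 + M
A(D, n) = 5
s(C, z) = -3 + C + 3*z (s(C, z) = (3*z + (-1 + C)) - 2 = (-1 + C + 3*z) - 2 = -3 + C + 3*z)
-5*A(-1, 6) - 29*s(1, N) = -5*5 - 29*(-3 + 1 + 3*(-24)) = -25 - 29*(-3 + 1 - 72) = -25 - 29*(-74) = -25 + 2146 = 2121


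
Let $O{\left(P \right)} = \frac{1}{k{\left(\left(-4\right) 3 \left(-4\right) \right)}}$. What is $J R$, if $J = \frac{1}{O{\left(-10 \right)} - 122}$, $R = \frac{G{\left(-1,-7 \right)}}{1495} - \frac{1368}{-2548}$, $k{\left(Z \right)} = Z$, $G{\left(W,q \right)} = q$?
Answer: $- \frac{143952}{32992925} \approx -0.0043631$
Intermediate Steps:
$R = \frac{2999}{5635}$ ($R = - \frac{7}{1495} - \frac{1368}{-2548} = \left(-7\right) \frac{1}{1495} - - \frac{342}{637} = - \frac{7}{1495} + \frac{342}{637} = \frac{2999}{5635} \approx 0.53221$)
$O{\left(P \right)} = \frac{1}{48}$ ($O{\left(P \right)} = \frac{1}{\left(-4\right) 3 \left(-4\right)} = \frac{1}{\left(-12\right) \left(-4\right)} = \frac{1}{48}$)
$J = - \frac{48}{5855}$ ($J = \frac{1}{\frac{1}{48} - 122} = \frac{1}{- \frac{5855}{48}} = - \frac{48}{5855} \approx -0.0081981$)
$J R = \left(- \frac{48}{5855}\right) \frac{2999}{5635} = - \frac{143952}{32992925}$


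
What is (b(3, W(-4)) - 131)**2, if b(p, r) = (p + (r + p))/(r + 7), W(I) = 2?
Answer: 1371241/81 ≈ 16929.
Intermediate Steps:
b(p, r) = (r + 2*p)/(7 + r) (b(p, r) = (p + (p + r))/(7 + r) = (r + 2*p)/(7 + r))
(b(3, W(-4)) - 131)**2 = ((2 + 2*3)/(7 + 2) - 131)**2 = ((2 + 6)/9 - 131)**2 = ((1/9)*8 - 131)**2 = (8/9 - 131)**2 = (-1171/9)**2 = 1371241/81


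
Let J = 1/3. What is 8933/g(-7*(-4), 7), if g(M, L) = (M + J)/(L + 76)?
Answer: 2224317/85 ≈ 26168.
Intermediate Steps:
J = 1/3 ≈ 0.33333
g(M, L) = (1/3 + M)/(76 + L) (g(M, L) = (M + 1/3)/(L + 76) = (1/3 + M)/(76 + L))
8933/g(-7*(-4), 7) = 8933/(((1/3 - 7*(-4))/(76 + 7))) = 8933/(((1/3 + 28)/83)) = 8933/(((1/83)*(85/3))) = 8933/(85/249) = 8933*(249/85) = 2224317/85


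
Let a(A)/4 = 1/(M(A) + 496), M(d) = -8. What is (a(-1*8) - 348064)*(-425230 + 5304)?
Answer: 8915828309141/61 ≈ 1.4616e+11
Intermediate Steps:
a(A) = 1/122 (a(A) = 4/(-8 + 496) = 4/488 = 4*(1/488) = 1/122)
(a(-1*8) - 348064)*(-425230 + 5304) = (1/122 - 348064)*(-425230 + 5304) = -42463807/122*(-419926) = 8915828309141/61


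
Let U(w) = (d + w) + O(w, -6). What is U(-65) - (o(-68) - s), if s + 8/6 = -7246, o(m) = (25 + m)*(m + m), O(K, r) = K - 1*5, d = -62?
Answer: -39877/3 ≈ -13292.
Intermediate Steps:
O(K, r) = -5 + K (O(K, r) = K - 5 = -5 + K)
o(m) = 2*m*(25 + m) (o(m) = (25 + m)*(2*m) = 2*m*(25 + m))
s = -21742/3 (s = -4/3 - 7246 = -21742/3 ≈ -7247.3)
U(w) = -67 + 2*w (U(w) = (-62 + w) + (-5 + w) = -67 + 2*w)
U(-65) - (o(-68) - s) = (-67 + 2*(-65)) - (2*(-68)*(25 - 68) - 1*(-21742/3)) = (-67 - 130) - (2*(-68)*(-43) + 21742/3) = -197 - (5848 + 21742/3) = -197 - 1*39286/3 = -197 - 39286/3 = -39877/3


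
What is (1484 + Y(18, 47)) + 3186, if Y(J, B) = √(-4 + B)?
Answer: 4670 + √43 ≈ 4676.6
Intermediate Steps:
(1484 + Y(18, 47)) + 3186 = (1484 + √(-4 + 47)) + 3186 = (1484 + √43) + 3186 = 4670 + √43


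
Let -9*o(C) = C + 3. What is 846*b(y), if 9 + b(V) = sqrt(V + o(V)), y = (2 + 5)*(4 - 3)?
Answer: -7614 + 282*sqrt(53) ≈ -5561.0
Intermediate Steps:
o(C) = -1/3 - C/9 (o(C) = -(C + 3)/9 = -(3 + C)/9 = -1/3 - C/9)
y = 7 (y = 7*1 = 7)
b(V) = -9 + sqrt(-1/3 + 8*V/9) (b(V) = -9 + sqrt(V + (-1/3 - V/9)) = -9 + sqrt(-1/3 + 8*V/9))
846*b(y) = 846*(-9 + sqrt(-3 + 8*7)/3) = 846*(-9 + sqrt(-3 + 56)/3) = 846*(-9 + sqrt(53)/3) = -7614 + 282*sqrt(53)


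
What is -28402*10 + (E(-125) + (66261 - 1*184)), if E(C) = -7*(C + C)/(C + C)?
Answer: -217950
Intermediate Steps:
E(C) = -7 (E(C) = -7*2*C/(2*C) = -7*2*C*1/(2*C) = -7*1 = -7)
-28402*10 + (E(-125) + (66261 - 1*184)) = -28402*10 + (-7 + (66261 - 1*184)) = -284020 + (-7 + (66261 - 184)) = -284020 + (-7 + 66077) = -284020 + 66070 = -217950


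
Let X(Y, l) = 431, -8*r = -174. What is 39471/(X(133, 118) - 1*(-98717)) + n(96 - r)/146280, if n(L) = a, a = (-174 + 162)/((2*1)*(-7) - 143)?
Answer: 37770441539/94876208420 ≈ 0.39810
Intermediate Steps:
r = 87/4 (r = -1/8*(-174) = 87/4 ≈ 21.750)
a = 12/157 (a = -12/(2*(-7) - 143) = -12/(-14 - 143) = -12/(-157) = -12*(-1/157) = 12/157 ≈ 0.076433)
n(L) = 12/157
39471/(X(133, 118) - 1*(-98717)) + n(96 - r)/146280 = 39471/(431 - 1*(-98717)) + (12/157)/146280 = 39471/(431 + 98717) + (12/157)*(1/146280) = 39471/99148 + 1/1913830 = 37770441539/94876208420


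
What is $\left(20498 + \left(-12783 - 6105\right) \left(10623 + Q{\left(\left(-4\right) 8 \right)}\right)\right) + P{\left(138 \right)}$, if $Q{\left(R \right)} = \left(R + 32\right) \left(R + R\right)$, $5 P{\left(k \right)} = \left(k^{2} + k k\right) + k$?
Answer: $- \frac{1003095404}{5} \approx -2.0062 \cdot 10^{8}$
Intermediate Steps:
$P{\left(k \right)} = \frac{k}{5} + \frac{2 k^{2}}{5}$ ($P{\left(k \right)} = \frac{\left(k^{2} + k k\right) + k}{5} = \frac{\left(k^{2} + k^{2}\right) + k}{5} = \frac{2 k^{2} + k}{5} = \frac{k + 2 k^{2}}{5} = \frac{k}{5} + \frac{2 k^{2}}{5}$)
$Q{\left(R \right)} = 2 R \left(32 + R\right)$ ($Q{\left(R \right)} = \left(32 + R\right) 2 R = 2 R \left(32 + R\right)$)
$\left(20498 + \left(-12783 - 6105\right) \left(10623 + Q{\left(\left(-4\right) 8 \right)}\right)\right) + P{\left(138 \right)} = \left(20498 + \left(-12783 - 6105\right) \left(10623 + 2 \left(\left(-4\right) 8\right) \left(32 - 32\right)\right)\right) + \frac{1}{5} \cdot 138 \left(1 + 2 \cdot 138\right) = \left(20498 - 18888 \left(10623 + 2 \left(-32\right) \left(32 - 32\right)\right)\right) + \frac{1}{5} \cdot 138 \left(1 + 276\right) = \left(20498 - 18888 \left(10623 + 2 \left(-32\right) 0\right)\right) + \frac{1}{5} \cdot 138 \cdot 277 = \left(20498 - 18888 \left(10623 + 0\right)\right) + \frac{38226}{5} = \left(20498 - 200647224\right) + \frac{38226}{5} = -200626726 + \frac{38226}{5} = - \frac{1003095404}{5}$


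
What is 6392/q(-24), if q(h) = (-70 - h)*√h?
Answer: 799*I*√6/69 ≈ 28.364*I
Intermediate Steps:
q(h) = √h*(-70 - h)
6392/q(-24) = 6392/((√(-24)*(-70 - 1*(-24)))) = 6392/(((2*I*√6)*(-70 + 24))) = 6392/(((2*I*√6)*(-46))) = 6392/((-92*I*√6)) = 6392*(I*√6/552) = 799*I*√6/69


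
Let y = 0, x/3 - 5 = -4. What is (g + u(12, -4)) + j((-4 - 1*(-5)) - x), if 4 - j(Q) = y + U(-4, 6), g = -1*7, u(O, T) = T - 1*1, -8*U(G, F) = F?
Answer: -29/4 ≈ -7.2500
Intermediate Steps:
U(G, F) = -F/8
u(O, T) = -1 + T (u(O, T) = T - 1 = -1 + T)
x = 3 (x = 15 + 3*(-4) = 15 - 12 = 3)
g = -7
j(Q) = 19/4 (j(Q) = 4 - (0 - 1/8*6) = 4 - (0 - 3/4) = 4 - 1*(-3/4) = 4 + 3/4 = 19/4)
(g + u(12, -4)) + j((-4 - 1*(-5)) - x) = (-7 + (-1 - 4)) + 19/4 = (-7 - 5) + 19/4 = -12 + 19/4 = -29/4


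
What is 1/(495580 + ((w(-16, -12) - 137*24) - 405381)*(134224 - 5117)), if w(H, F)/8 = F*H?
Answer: -1/52563224651 ≈ -1.9025e-11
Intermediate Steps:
w(H, F) = 8*F*H (w(H, F) = 8*(F*H) = 8*F*H)
1/(495580 + ((w(-16, -12) - 137*24) - 405381)*(134224 - 5117)) = 1/(495580 + ((8*(-12)*(-16) - 137*24) - 405381)*(134224 - 5117)) = 1/(495580 + ((1536 - 3288) - 405381)*129107) = 1/(495580 + (-1752 - 405381)*129107) = 1/(495580 - 407133*129107) = 1/(495580 - 52563720231) = 1/(-52563224651) = -1/52563224651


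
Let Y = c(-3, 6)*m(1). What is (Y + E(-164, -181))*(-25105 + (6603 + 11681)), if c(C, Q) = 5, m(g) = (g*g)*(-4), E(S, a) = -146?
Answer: 1132286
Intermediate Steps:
m(g) = -4*g**2 (m(g) = g**2*(-4) = -4*g**2)
Y = -20 (Y = 5*(-4*1**2) = 5*(-4*1) = 5*(-4) = -20)
(Y + E(-164, -181))*(-25105 + (6603 + 11681)) = (-20 - 146)*(-25105 + (6603 + 11681)) = -166*(-25105 + 18284) = -166*(-6821) = 1132286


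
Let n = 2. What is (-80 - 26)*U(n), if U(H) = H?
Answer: -212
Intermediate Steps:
(-80 - 26)*U(n) = (-80 - 26)*2 = -106*2 = -212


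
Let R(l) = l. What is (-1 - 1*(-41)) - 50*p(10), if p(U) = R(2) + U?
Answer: -560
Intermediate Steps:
p(U) = 2 + U
(-1 - 1*(-41)) - 50*p(10) = (-1 - 1*(-41)) - 50*(2 + 10) = (-1 + 41) - 50*12 = 40 - 600 = -560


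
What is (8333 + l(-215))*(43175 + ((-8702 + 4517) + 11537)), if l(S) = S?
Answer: 410178186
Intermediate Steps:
(8333 + l(-215))*(43175 + ((-8702 + 4517) + 11537)) = (8333 - 215)*(43175 + ((-8702 + 4517) + 11537)) = 8118*(43175 + (-4185 + 11537)) = 8118*(43175 + 7352) = 8118*50527 = 410178186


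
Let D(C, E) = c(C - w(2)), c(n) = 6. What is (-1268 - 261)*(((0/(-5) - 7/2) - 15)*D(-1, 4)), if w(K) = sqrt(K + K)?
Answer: 169719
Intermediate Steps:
w(K) = sqrt(2)*sqrt(K) (w(K) = sqrt(2*K) = sqrt(2)*sqrt(K))
D(C, E) = 6
(-1268 - 261)*(((0/(-5) - 7/2) - 15)*D(-1, 4)) = (-1268 - 261)*(((0/(-5) - 7/2) - 15)*6) = -1529*((0*(-1/5) - 7*1/2) - 15)*6 = -1529*((0 - 7/2) - 15)*6 = -1529*(-7/2 - 15)*6 = -(-56573)*6/2 = -1529*(-111) = 169719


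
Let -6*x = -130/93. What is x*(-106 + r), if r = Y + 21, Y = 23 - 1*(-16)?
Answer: -2990/279 ≈ -10.717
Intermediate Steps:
Y = 39 (Y = 23 + 16 = 39)
x = 65/279 (x = -(-65)/(3*93) = -1/6*(-130/93) = 65/279 ≈ 0.23298)
r = 60 (r = 39 + 21 = 60)
x*(-106 + r) = 65*(-106 + 60)/279 = (65/279)*(-46) = -2990/279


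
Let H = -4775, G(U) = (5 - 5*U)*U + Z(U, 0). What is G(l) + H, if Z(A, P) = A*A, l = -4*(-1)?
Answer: -4819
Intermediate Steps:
l = 4
Z(A, P) = A²
G(U) = U² + U*(5 - 5*U) (G(U) = (5 - 5*U)*U + U² = U*(5 - 5*U) + U² = U² + U*(5 - 5*U))
G(l) + H = 4*(5 - 4*4) - 4775 = 4*(5 - 16) - 4775 = 4*(-11) - 4775 = -44 - 4775 = -4819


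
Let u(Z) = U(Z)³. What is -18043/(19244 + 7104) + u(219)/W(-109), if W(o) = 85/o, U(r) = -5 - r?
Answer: 32278859913513/2239580 ≈ 1.4413e+7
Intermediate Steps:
u(Z) = (-5 - Z)³
-18043/(19244 + 7104) + u(219)/W(-109) = -18043/(19244 + 7104) + (-(5 + 219)³)/((85/(-109))) = -18043/26348 + (-1*224³)/((85*(-1/109))) = -18043*1/26348 + (-1*11239424)/(-85/109) = -18043/26348 - 11239424*(-109/85) = -18043/26348 + 1225097216/85 = 32278859913513/2239580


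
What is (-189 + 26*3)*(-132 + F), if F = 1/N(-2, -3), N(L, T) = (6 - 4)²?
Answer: 58497/4 ≈ 14624.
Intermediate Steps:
N(L, T) = 4 (N(L, T) = 2² = 4)
F = ¼ (F = 1/4 = ¼ ≈ 0.25000)
(-189 + 26*3)*(-132 + F) = (-189 + 26*3)*(-132 + ¼) = (-189 + 78)*(-527/4) = -111*(-527/4) = 58497/4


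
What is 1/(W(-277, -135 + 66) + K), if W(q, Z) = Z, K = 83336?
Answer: 1/83267 ≈ 1.2010e-5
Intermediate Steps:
1/(W(-277, -135 + 66) + K) = 1/((-135 + 66) + 83336) = 1/(-69 + 83336) = 1/83267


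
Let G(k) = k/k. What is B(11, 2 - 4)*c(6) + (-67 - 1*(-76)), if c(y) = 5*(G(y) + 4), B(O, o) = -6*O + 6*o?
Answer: -1941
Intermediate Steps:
G(k) = 1
c(y) = 25 (c(y) = 5*(1 + 4) = 5*5 = 25)
B(11, 2 - 4)*c(6) + (-67 - 1*(-76)) = (-6*11 + 6*(2 - 4))*25 + (-67 - 1*(-76)) = (-66 + 6*(-2))*25 + (-67 + 76) = (-66 - 12)*25 + 9 = -78*25 + 9 = -1950 + 9 = -1941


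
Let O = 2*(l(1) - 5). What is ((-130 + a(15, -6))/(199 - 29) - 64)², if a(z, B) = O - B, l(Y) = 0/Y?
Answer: 30327049/7225 ≈ 4197.5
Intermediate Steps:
l(Y) = 0
O = -10 (O = 2*(0 - 5) = 2*(-5) = -10)
a(z, B) = -10 - B
((-130 + a(15, -6))/(199 - 29) - 64)² = ((-130 + (-10 - 1*(-6)))/(199 - 29) - 64)² = ((-130 + (-10 + 6))/170 - 64)² = ((-130 - 4)*(1/170) - 64)² = (-134*1/170 - 64)² = (-67/85 - 64)² = (-5507/85)² = 30327049/7225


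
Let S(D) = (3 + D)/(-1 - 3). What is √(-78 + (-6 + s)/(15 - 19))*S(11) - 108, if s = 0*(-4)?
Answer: -108 - 21*I*√34/4 ≈ -108.0 - 30.612*I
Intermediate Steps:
s = 0
S(D) = -¾ - D/4 (S(D) = (3 + D)/(-4) = (3 + D)*(-¼) = -¾ - D/4)
√(-78 + (-6 + s)/(15 - 19))*S(11) - 108 = √(-78 + (-6 + 0)/(15 - 19))*(-¾ - ¼*11) - 108 = √(-78 - 6/(-4))*(-¾ - 11/4) - 108 = √(-78 - 6*(-¼))*(-7/2) - 108 = √(-78 + 3/2)*(-7/2) - 108 = √(-153/2)*(-7/2) - 108 = (3*I*√34/2)*(-7/2) - 108 = -21*I*√34/4 - 108 = -108 - 21*I*√34/4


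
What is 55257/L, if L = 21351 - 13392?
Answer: 18419/2653 ≈ 6.9427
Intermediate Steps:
L = 7959
55257/L = 55257/7959 = 55257*(1/7959) = 18419/2653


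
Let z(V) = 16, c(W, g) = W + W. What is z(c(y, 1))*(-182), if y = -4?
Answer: -2912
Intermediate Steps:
c(W, g) = 2*W
z(c(y, 1))*(-182) = 16*(-182) = -2912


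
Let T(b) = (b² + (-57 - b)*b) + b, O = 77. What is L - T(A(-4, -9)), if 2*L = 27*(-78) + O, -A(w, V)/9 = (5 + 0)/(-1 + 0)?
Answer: 3011/2 ≈ 1505.5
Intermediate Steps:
A(w, V) = 45 (A(w, V) = -9*(5 + 0)/(-1 + 0) = -45/(-1) = -45*(-1) = -9*(-5) = 45)
T(b) = b + b² + b*(-57 - b) (T(b) = (b² + b*(-57 - b)) + b = b + b² + b*(-57 - b))
L = -2029/2 (L = (27*(-78) + 77)/2 = (-2106 + 77)/2 = (½)*(-2029) = -2029/2 ≈ -1014.5)
L - T(A(-4, -9)) = -2029/2 - (-56)*45 = -2029/2 - 1*(-2520) = -2029/2 + 2520 = 3011/2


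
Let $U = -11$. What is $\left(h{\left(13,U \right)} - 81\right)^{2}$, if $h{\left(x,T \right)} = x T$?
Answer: $50176$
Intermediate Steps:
$h{\left(x,T \right)} = T x$
$\left(h{\left(13,U \right)} - 81\right)^{2} = \left(\left(-11\right) 13 - 81\right)^{2} = \left(-143 - 81\right)^{2} = \left(-224\right)^{2} = 50176$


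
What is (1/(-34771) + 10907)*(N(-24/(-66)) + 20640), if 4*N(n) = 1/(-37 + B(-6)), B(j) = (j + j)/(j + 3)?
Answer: 258312823439696/1147443 ≈ 2.2512e+8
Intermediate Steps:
B(j) = 2*j/(3 + j) (B(j) = (2*j)/(3 + j) = 2*j/(3 + j))
N(n) = -1/132 (N(n) = 1/(4*(-37 + 2*(-6)/(3 - 6))) = 1/(4*(-37 + 2*(-6)/(-3))) = 1/(4*(-37 + 2*(-6)*(-⅓))) = 1/(4*(-37 + 4)) = (¼)/(-33) = (¼)*(-1/33) = -1/132)
(1/(-34771) + 10907)*(N(-24/(-66)) + 20640) = (1/(-34771) + 10907)*(-1/132 + 20640) = (-1/34771 + 10907)*(2724479/132) = (379247296/34771)*(2724479/132) = 258312823439696/1147443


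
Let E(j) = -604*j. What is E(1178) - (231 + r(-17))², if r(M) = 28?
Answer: -778593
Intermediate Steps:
E(1178) - (231 + r(-17))² = -604*1178 - (231 + 28)² = -711512 - 1*259² = -711512 - 1*67081 = -711512 - 67081 = -778593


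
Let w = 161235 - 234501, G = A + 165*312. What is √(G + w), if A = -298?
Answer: 2*I*√5521 ≈ 148.61*I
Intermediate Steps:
G = 51182 (G = -298 + 165*312 = -298 + 51480 = 51182)
w = -73266
√(G + w) = √(51182 - 73266) = √(-22084) = 2*I*√5521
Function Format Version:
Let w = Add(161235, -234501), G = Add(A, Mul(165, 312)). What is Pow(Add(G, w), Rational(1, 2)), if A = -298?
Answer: Mul(2, I, Pow(5521, Rational(1, 2))) ≈ Mul(148.61, I)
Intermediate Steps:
G = 51182 (G = Add(-298, Mul(165, 312)) = Add(-298, 51480) = 51182)
w = -73266
Pow(Add(G, w), Rational(1, 2)) = Pow(Add(51182, -73266), Rational(1, 2)) = Pow(-22084, Rational(1, 2)) = Mul(2, I, Pow(5521, Rational(1, 2)))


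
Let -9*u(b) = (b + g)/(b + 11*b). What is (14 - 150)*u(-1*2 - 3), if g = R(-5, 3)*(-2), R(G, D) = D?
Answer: 374/135 ≈ 2.7704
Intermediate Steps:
g = -6 (g = 3*(-2) = -6)
u(b) = -(-6 + b)/(108*b) (u(b) = -(b - 6)/(9*(b + 11*b)) = -(-6 + b)/(9*(12*b)) = -(-6 + b)*1/(12*b)/9 = -(-6 + b)/(108*b))
(14 - 150)*u(-1*2 - 3) = (14 - 150)*((6 - (-1*2 - 3))/(108*(-1*2 - 3))) = -34*(6 - (-2 - 3))/(27*(-2 - 3)) = -34*(6 - 1*(-5))/(27*(-5)) = -34*(-1)*(6 + 5)/(27*5) = -34*(-1)*11/(27*5) = -136*(-11/540) = 374/135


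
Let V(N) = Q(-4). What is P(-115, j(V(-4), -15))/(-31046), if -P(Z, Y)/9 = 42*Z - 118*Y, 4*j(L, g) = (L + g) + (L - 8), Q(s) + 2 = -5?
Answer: -67293/62092 ≈ -1.0838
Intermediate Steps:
Q(s) = -7 (Q(s) = -2 - 5 = -7)
V(N) = -7
j(L, g) = -2 + L/2 + g/4 (j(L, g) = ((L + g) + (L - 8))/4 = ((L + g) + (-8 + L))/4 = (-8 + g + 2*L)/4 = -2 + L/2 + g/4)
P(Z, Y) = -378*Z + 1062*Y (P(Z, Y) = -9*(42*Z - 118*Y) = -9*(-118*Y + 42*Z) = -378*Z + 1062*Y)
P(-115, j(V(-4), -15))/(-31046) = (-378*(-115) + 1062*(-2 + (1/2)*(-7) + (1/4)*(-15)))/(-31046) = (43470 + 1062*(-2 - 7/2 - 15/4))*(-1/31046) = (43470 + 1062*(-37/4))*(-1/31046) = (43470 - 19647/2)*(-1/31046) = (67293/2)*(-1/31046) = -67293/62092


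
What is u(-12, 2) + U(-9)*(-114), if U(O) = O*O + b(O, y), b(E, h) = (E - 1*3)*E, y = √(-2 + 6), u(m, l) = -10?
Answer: -21556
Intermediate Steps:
y = 2 (y = √4 = 2)
b(E, h) = E*(-3 + E) (b(E, h) = (E - 3)*E = (-3 + E)*E = E*(-3 + E))
U(O) = O² + O*(-3 + O) (U(O) = O*O + O*(-3 + O) = O² + O*(-3 + O))
u(-12, 2) + U(-9)*(-114) = -10 - 9*(-3 + 2*(-9))*(-114) = -10 - 9*(-3 - 18)*(-114) = -10 - 9*(-21)*(-114) = -10 + 189*(-114) = -10 - 21546 = -21556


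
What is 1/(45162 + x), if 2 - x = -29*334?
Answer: 1/54850 ≈ 1.8232e-5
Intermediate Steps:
x = 9688 (x = 2 - (-29)*334 = 2 - 1*(-9686) = 2 + 9686 = 9688)
1/(45162 + x) = 1/(45162 + 9688) = 1/54850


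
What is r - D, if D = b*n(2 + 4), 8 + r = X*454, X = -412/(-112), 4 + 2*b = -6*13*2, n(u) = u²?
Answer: 63589/14 ≈ 4542.1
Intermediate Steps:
b = -80 (b = -2 + (-6*13*2)/2 = -2 + (-78*2)/2 = -2 + (½)*(-156) = -2 - 78 = -80)
X = 103/28 (X = -412*(-1/112) = 103/28 ≈ 3.6786)
r = 23269/14 (r = -8 + (103/28)*454 = -8 + 23381/14 = 23269/14 ≈ 1662.1)
D = -2880 (D = -80*(2 + 4)² = -80*6² = -80*36 = -2880)
r - D = 23269/14 - 1*(-2880) = 23269/14 + 2880 = 63589/14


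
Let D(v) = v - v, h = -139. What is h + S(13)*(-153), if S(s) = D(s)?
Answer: -139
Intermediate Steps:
D(v) = 0
S(s) = 0
h + S(13)*(-153) = -139 + 0*(-153) = -139 + 0 = -139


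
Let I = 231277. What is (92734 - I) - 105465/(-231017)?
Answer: -32005682766/231017 ≈ -1.3854e+5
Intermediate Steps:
(92734 - I) - 105465/(-231017) = (92734 - 1*231277) - 105465/(-231017) = (92734 - 231277) - 105465*(-1)/231017 = -138543 - 1*(-105465/231017) = -138543 + 105465/231017 = -32005682766/231017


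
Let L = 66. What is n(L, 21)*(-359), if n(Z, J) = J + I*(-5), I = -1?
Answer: -9334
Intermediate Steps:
n(Z, J) = 5 + J (n(Z, J) = J - 1*(-5) = J + 5 = 5 + J)
n(L, 21)*(-359) = (5 + 21)*(-359) = 26*(-359) = -9334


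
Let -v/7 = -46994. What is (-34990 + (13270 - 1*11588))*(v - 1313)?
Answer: -10913199660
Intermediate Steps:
v = 328958 (v = -7*(-46994) = 328958)
(-34990 + (13270 - 1*11588))*(v - 1313) = (-34990 + (13270 - 1*11588))*(328958 - 1313) = (-34990 + (13270 - 11588))*327645 = (-34990 + 1682)*327645 = -33308*327645 = -10913199660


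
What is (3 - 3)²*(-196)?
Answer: 0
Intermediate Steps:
(3 - 3)²*(-196) = 0²*(-196) = 0*(-196) = 0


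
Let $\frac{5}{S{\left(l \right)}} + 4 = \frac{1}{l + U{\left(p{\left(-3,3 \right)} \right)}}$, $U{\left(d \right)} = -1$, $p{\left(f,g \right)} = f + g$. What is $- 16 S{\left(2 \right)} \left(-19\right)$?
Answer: $- \frac{1520}{3} \approx -506.67$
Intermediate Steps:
$S{\left(l \right)} = \frac{5}{-4 + \frac{1}{-1 + l}}$ ($S{\left(l \right)} = \frac{5}{-4 + \frac{1}{l - 1}} = \frac{5}{-4 + \frac{1}{-1 + l}}$)
$- 16 S{\left(2 \right)} \left(-19\right) = - 16 \frac{5 \left(1 - 2\right)}{-5 + 4 \cdot 2} \left(-19\right) = - 16 \frac{5 \left(1 - 2\right)}{-5 + 8} \left(-19\right) = - 16 \cdot 5 \cdot \frac{1}{3} \left(-1\right) \left(-19\right) = \left(-16\right) \left(- \frac{5}{3}\right) \left(-19\right) = \frac{80}{3} \left(-19\right) = - \frac{1520}{3}$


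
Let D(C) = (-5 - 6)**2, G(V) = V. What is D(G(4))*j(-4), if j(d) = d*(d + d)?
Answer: 3872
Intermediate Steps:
D(C) = 121 (D(C) = (-11)**2 = 121)
j(d) = 2*d**2 (j(d) = d*(2*d) = 2*d**2)
D(G(4))*j(-4) = 121*(2*(-4)**2) = 121*(2*16) = 121*32 = 3872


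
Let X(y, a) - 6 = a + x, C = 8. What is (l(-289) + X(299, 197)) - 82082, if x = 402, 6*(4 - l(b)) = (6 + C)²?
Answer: -244517/3 ≈ -81506.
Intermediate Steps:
l(b) = -86/3 (l(b) = 4 - (6 + 8)²/6 = 4 - ⅙*14² = 4 - ⅙*196 = 4 - 98/3 = -86/3)
X(y, a) = 408 + a (X(y, a) = 6 + (a + 402) = 6 + (402 + a) = 408 + a)
(l(-289) + X(299, 197)) - 82082 = (-86/3 + (408 + 197)) - 82082 = (-86/3 + 605) - 82082 = 1729/3 - 82082 = -244517/3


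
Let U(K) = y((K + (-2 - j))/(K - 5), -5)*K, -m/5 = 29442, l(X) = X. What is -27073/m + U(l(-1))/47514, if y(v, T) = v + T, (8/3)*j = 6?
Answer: 1715938351/9326047920 ≈ 0.18399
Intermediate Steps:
j = 9/4 (j = (3/8)*6 = 9/4 ≈ 2.2500)
m = -147210 (m = -5*29442 = -147210)
y(v, T) = T + v
U(K) = K*(-5 + (-17/4 + K)/(-5 + K)) (U(K) = (-5 + (K + (-2 - 1*9/4))/(K - 5))*K = (-5 + (K + (-2 - 9/4))/(-5 + K))*K = (-5 + (K - 17/4)/(-5 + K))*K = (-5 + (-17/4 + K)/(-5 + K))*K = K*(-5 + (-17/4 + K)/(-5 + K)))
-27073/m + U(l(-1))/47514 = -27073/(-147210) + ((¼)*(-1)*(83 - 16*(-1))/(-5 - 1))/47514 = -27073*(-1/147210) + ((¼)*(-1)*(83 + 16)/(-6))*(1/47514) = 27073/147210 + ((¼)*(-1)*(-⅙)*99)*(1/47514) = 27073/147210 + (33/8)*(1/47514) = 27073/147210 + 11/126704 = 1715938351/9326047920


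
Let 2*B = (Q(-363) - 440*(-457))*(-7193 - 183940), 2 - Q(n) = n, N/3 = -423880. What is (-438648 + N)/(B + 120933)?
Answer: 126688/1426020197 ≈ 8.8840e-5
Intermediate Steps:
N = -1271640 (N = 3*(-423880) = -1271640)
Q(n) = 2 - n
B = -38502787185/2 (B = (((2 - 1*(-363)) - 440*(-457))*(-7193 - 183940))/2 = (((2 + 363) + 201080)*(-191133))/2 = ((365 + 201080)*(-191133))/2 = (201445*(-191133))/2 = (1/2)*(-38502787185) = -38502787185/2 ≈ -1.9251e+10)
(-438648 + N)/(B + 120933) = (-438648 - 1271640)/(-38502787185/2 + 120933) = -1710288/(-38502545319/2) = -1710288*(-2/38502545319) = 126688/1426020197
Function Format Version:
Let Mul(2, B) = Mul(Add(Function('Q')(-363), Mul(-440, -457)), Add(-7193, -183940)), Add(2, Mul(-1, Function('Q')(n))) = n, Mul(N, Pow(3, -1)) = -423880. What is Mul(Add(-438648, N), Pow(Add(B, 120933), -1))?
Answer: Rational(126688, 1426020197) ≈ 8.8840e-5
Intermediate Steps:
N = -1271640 (N = Mul(3, -423880) = -1271640)
Function('Q')(n) = Add(2, Mul(-1, n))
B = Rational(-38502787185, 2) (B = Mul(Rational(1, 2), Mul(Add(Add(2, Mul(-1, -363)), Mul(-440, -457)), Add(-7193, -183940))) = Mul(Rational(1, 2), Mul(Add(Add(2, 363), 201080), -191133)) = Mul(Rational(1, 2), Mul(Add(365, 201080), -191133)) = Mul(Rational(1, 2), Mul(201445, -191133)) = Mul(Rational(1, 2), -38502787185) = Rational(-38502787185, 2) ≈ -1.9251e+10)
Mul(Add(-438648, N), Pow(Add(B, 120933), -1)) = Mul(Add(-438648, -1271640), Pow(Add(Rational(-38502787185, 2), 120933), -1)) = Mul(-1710288, Pow(Rational(-38502545319, 2), -1)) = Mul(-1710288, Rational(-2, 38502545319)) = Rational(126688, 1426020197)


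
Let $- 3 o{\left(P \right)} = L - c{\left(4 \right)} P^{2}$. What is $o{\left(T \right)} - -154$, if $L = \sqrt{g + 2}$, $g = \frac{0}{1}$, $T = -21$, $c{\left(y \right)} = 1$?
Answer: $301 - \frac{\sqrt{2}}{3} \approx 300.53$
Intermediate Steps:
$g = 0$ ($g = 0 \cdot 1 = 0$)
$L = \sqrt{2}$ ($L = \sqrt{0 + 2} = \sqrt{2} \approx 1.4142$)
$o{\left(P \right)} = - \frac{\sqrt{2}}{3} + \frac{P^{2}}{3}$ ($o{\left(P \right)} = - \frac{\sqrt{2} - 1 P^{2}}{3} = - \frac{\sqrt{2} - P^{2}}{3} = - \frac{\sqrt{2}}{3} + \frac{P^{2}}{3}$)
$o{\left(T \right)} - -154 = \left(- \frac{\sqrt{2}}{3} + \frac{\left(-21\right)^{2}}{3}\right) - -154 = \left(- \frac{\sqrt{2}}{3} + \frac{1}{3} \cdot 441\right) + 154 = \left(- \frac{\sqrt{2}}{3} + 147\right) + 154 = \left(147 - \frac{\sqrt{2}}{3}\right) + 154 = 301 - \frac{\sqrt{2}}{3}$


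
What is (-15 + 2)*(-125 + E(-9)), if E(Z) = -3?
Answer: 1664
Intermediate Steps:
(-15 + 2)*(-125 + E(-9)) = (-15 + 2)*(-125 - 3) = -13*(-128) = 1664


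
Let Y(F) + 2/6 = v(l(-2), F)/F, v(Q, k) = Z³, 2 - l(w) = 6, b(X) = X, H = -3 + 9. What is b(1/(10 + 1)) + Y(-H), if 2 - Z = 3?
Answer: -5/66 ≈ -0.075758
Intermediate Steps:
Z = -1 (Z = 2 - 1*3 = 2 - 3 = -1)
H = 6
l(w) = -4 (l(w) = 2 - 1*6 = 2 - 6 = -4)
v(Q, k) = -1 (v(Q, k) = (-1)³ = -1)
Y(F) = -⅓ - 1/F
b(1/(10 + 1)) + Y(-H) = 1/(10 + 1) + (-3 - (-1)*6)/(3*((-1*6))) = 1/11 + (⅓)*(-3 - 1*(-6))/(-6) = 1/11 + (⅓)*(-⅙)*(-3 + 6) = 1/11 + (⅓)*(-⅙)*3 = 1/11 - ⅙ = -5/66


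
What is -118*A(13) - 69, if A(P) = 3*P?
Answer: -4671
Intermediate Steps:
-118*A(13) - 69 = -354*13 - 69 = -118*39 - 69 = -4602 - 69 = -4671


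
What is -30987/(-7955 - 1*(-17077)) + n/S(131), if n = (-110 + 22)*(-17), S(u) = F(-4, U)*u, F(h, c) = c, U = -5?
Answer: -33942997/5974910 ≈ -5.6809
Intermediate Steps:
S(u) = -5*u
n = 1496 (n = -88*(-17) = 1496)
-30987/(-7955 - 1*(-17077)) + n/S(131) = -30987/(-7955 - 1*(-17077)) + 1496/((-5*131)) = -30987/(-7955 + 17077) + 1496/(-655) = -30987/9122 + 1496*(-1/655) = -30987*1/9122 - 1496/655 = -30987/9122 - 1496/655 = -33942997/5974910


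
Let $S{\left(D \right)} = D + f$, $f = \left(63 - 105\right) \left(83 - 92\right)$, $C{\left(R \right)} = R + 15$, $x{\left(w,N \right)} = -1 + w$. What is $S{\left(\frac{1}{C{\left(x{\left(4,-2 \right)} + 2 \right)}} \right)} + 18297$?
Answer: $\frac{373501}{20} \approx 18675.0$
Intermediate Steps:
$C{\left(R \right)} = 15 + R$
$f = 378$ ($f = \left(-42\right) \left(-9\right) = 378$)
$S{\left(D \right)} = 378 + D$ ($S{\left(D \right)} = D + 378 = 378 + D$)
$S{\left(\frac{1}{C{\left(x{\left(4,-2 \right)} + 2 \right)}} \right)} + 18297 = \left(378 + \frac{1}{15 + \left(\left(-1 + 4\right) + 2\right)}\right) + 18297 = \left(378 + \frac{1}{15 + \left(3 + 2\right)}\right) + 18297 = \left(378 + \frac{1}{15 + 5}\right) + 18297 = \left(378 + \frac{1}{20}\right) + 18297 = \frac{7561}{20} + 18297 = \frac{373501}{20}$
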